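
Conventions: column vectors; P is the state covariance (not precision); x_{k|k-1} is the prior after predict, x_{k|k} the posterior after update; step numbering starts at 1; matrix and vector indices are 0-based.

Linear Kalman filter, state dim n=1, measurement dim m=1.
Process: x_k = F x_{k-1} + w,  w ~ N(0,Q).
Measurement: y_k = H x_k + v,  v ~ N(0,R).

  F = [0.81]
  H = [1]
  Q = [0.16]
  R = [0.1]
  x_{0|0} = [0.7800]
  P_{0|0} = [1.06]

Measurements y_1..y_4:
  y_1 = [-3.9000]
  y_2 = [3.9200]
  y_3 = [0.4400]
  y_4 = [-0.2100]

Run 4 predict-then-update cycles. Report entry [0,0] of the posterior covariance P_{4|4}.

step 1: x^-=[0.6318]  P^-=[0.8555]  S=[0.9555]  K=[0.8953]  nu=[-4.5318]  x^+=[-3.4257]  P^+=[0.0895]
step 2: x^-=[-2.7748]  P^-=[0.2187]  S=[0.3187]  K=[0.6863]  nu=[6.6948]  x^+=[1.8196]  P^+=[0.0686]
step 3: x^-=[1.4739]  P^-=[0.2050]  S=[0.3050]  K=[0.6722]  nu=[-1.0339]  x^+=[0.7790]  P^+=[0.0672]
step 4: x^-=[0.6310]  P^-=[0.2041]  S=[0.3041]  K=[0.6712]  nu=[-0.8410]  x^+=[0.0665]  P^+=[0.0671]

P_post[0,0] = 0.0671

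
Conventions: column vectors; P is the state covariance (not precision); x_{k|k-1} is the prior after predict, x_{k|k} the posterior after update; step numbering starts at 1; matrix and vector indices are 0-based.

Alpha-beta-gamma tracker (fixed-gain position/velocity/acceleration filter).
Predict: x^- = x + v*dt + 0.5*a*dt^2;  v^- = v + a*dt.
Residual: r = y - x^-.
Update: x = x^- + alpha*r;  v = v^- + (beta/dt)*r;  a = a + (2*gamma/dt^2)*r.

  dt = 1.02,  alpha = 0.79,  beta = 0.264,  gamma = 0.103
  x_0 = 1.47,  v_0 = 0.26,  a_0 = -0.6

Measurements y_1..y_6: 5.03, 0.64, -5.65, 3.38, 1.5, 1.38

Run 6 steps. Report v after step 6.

step 1: x_pred=1.4231  r=3.6069  x^+=4.2725  v^+=0.5816  a^+=0.1142
step 2: x_pred=4.9251  r=-4.2851  x^+=1.5399  v^+=-0.4111  a^+=-0.7343
step 3: x_pred=0.7386  r=-6.3886  x^+=-4.3084  v^+=-2.8136  a^+=-1.9992
step 4: x_pred=-8.2182  r=11.5982  x^+=0.9444  v^+=-1.8509  a^+=0.2972
step 5: x_pred=-0.7889  r=2.2889  x^+=1.0193  v^+=-0.9553  a^+=0.7504
step 6: x_pred=0.4353  r=0.9447  x^+=1.1816  v^+=0.0547  a^+=0.9375

v_post = 0.0547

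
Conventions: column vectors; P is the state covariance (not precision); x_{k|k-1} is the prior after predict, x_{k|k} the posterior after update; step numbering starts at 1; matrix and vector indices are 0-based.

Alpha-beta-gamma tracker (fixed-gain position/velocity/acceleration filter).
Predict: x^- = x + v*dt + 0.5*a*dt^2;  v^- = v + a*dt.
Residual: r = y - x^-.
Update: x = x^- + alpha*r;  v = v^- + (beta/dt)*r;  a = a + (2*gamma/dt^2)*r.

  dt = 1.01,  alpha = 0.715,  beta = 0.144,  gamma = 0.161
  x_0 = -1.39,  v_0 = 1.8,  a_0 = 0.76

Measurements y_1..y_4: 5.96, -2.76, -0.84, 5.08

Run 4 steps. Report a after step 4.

step 1: x_pred=0.8156  r=5.1444  x^+=4.4939  v^+=3.3011  a^+=2.3838
step 2: x_pred=9.0438  r=-11.8038  x^+=0.6041  v^+=4.0258  a^+=-1.3421
step 3: x_pred=3.9856  r=-4.8256  x^+=0.5353  v^+=1.9823  a^+=-2.8653
step 4: x_pred=1.0760  r=4.0040  x^+=3.9389  v^+=-0.3408  a^+=-1.6014

a_post = -1.6014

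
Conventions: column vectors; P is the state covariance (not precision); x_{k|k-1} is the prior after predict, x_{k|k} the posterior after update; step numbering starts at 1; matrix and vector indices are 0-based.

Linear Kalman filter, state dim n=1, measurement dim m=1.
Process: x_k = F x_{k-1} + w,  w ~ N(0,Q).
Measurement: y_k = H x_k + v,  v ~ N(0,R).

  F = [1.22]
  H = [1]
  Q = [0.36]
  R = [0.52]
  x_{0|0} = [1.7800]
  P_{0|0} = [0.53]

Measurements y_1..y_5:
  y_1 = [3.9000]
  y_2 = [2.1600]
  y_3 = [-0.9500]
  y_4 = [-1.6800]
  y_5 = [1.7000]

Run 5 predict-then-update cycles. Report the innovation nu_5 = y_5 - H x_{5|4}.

step 1: x^-=[2.1716]  P^-=[1.1489]  S=[1.6689]  K=[0.6884]  nu=[1.7284]  x^+=[3.3614]  P^+=[0.3580]
step 2: x^-=[4.1010]  P^-=[0.8928]  S=[1.4128]  K=[0.6319]  nu=[-1.9410]  x^+=[2.8744]  P^+=[0.3286]
step 3: x^-=[3.5068]  P^-=[0.8491]  S=[1.3691]  K=[0.6202]  nu=[-4.4568]  x^+=[0.7427]  P^+=[0.3225]
step 4: x^-=[0.9061]  P^-=[0.8400]  S=[1.3600]  K=[0.6176]  nu=[-2.5861]  x^+=[-0.6912]  P^+=[0.3212]
step 5: x^-=[-0.8433]  P^-=[0.8380]  S=[1.3580]  K=[0.6171]  nu=[2.5433]  x^+=[0.7262]  P^+=[0.3209]

innov = [2.5433]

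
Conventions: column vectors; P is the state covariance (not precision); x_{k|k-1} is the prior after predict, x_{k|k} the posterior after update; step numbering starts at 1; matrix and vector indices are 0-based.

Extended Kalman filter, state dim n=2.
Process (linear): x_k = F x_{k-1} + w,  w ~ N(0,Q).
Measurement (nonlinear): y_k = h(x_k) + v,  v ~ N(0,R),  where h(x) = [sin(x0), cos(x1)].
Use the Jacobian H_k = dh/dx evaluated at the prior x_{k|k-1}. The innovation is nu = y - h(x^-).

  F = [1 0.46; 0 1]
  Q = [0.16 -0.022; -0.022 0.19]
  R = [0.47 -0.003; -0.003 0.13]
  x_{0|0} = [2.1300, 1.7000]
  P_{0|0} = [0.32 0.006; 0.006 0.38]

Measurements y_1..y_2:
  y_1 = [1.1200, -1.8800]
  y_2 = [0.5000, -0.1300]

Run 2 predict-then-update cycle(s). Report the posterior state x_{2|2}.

x_post = [3.4827, 2.9445]

step 1: x^-=[2.9120, 1.7000]  P^-=[0.5659 0.1588; 0.1588 0.5700]  H_jac=[-0.9738 0.0000; 0.0000 -0.9917]  S=[1.0066 0.1503; 0.1503 0.6905]  K=[-0.5307 -0.1125; -0.0324 -0.8115]  nu=[0.8924, -1.7512]  x^+=[2.6355, 3.0921]  P^+=[0.2558 0.0131; 0.0131 0.1063]
step 2: x^-=[4.0579, 3.0921]  P^-=[0.4504 0.0400; 0.0400 0.2963]  H_jac=[-0.6088 0.0000; 0.0000 -0.0494]  S=[0.6369 -0.0018; -0.0018 0.1307]  K=[-0.4305 -0.0210; -0.0386 -0.1125]  nu=[1.2933, 0.8688]  x^+=[3.4827, 2.9445]  P^+=[0.3323 0.0292; 0.0292 0.2937]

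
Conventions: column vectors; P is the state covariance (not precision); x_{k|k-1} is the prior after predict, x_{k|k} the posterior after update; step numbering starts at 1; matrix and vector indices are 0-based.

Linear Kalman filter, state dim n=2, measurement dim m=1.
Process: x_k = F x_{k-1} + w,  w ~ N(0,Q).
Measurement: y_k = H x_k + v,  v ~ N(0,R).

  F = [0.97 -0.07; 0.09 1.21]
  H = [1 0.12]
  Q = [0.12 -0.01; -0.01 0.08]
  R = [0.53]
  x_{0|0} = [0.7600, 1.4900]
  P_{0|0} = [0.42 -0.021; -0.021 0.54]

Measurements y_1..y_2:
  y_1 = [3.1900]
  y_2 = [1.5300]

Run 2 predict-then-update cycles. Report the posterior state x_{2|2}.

x_post = [1.4331, 2.5810]

step 1: x^-=[0.6329, 1.8713]  P^-=[0.5207 -0.0436; -0.0436 0.8694]  S=[1.0527]  K=[0.4896; 0.0577]  nu=[2.3325]  x^+=[1.7750, 2.0059]  P^+=[0.2683 -0.0733; -0.0733 0.8659]
step 2: x^-=[1.5813, 2.5869]  P^-=[0.3866 -0.1455; -0.1455 1.3340]  S=[0.9009]  K=[0.4098; 0.0162]  nu=[-0.3617]  x^+=[1.4331, 2.5810]  P^+=[0.2354 -0.1515; -0.1515 1.3338]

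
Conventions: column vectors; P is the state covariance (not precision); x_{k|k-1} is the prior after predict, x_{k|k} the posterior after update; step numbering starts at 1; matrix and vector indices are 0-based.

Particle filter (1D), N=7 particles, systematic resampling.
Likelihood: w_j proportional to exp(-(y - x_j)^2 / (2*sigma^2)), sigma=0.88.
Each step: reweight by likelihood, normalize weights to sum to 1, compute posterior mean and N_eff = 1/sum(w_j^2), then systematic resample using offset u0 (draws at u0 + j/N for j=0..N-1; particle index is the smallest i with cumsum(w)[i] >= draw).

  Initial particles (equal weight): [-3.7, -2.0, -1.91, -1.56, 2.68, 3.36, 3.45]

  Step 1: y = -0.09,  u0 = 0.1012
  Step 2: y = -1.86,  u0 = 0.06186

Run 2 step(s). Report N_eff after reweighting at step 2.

step 1: w=[0.0005, 0.2025, 0.2515, 0.5289, 0.0151, 0.0010, 0.0007]  mean=-1.6662  Neff=2.6029  idx=[1, 2, 2, 3, 3, 3, 3]
step 2: w=[0.1461, 0.1477, 0.1477, 0.1396, 0.1396, 0.1396, 0.1396]  mean=-1.7277  Neff=6.9951  idx=[0, 1, 2, 3, 4, 5, 6]

N_eff = 6.9951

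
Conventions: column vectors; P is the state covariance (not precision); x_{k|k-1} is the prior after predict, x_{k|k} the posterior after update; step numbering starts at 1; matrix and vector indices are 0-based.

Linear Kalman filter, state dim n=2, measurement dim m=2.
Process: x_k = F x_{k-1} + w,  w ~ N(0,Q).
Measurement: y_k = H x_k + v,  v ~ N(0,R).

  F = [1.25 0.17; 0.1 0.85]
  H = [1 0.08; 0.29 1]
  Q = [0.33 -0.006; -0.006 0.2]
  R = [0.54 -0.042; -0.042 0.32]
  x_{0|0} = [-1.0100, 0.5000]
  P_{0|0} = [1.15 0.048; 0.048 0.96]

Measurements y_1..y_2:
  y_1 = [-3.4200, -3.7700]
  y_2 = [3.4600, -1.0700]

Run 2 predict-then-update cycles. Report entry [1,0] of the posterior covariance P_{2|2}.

step 1: x^-=[-1.1775, 0.3240]  P^-=[2.1750 0.3283; 0.3283 0.9133]  S=[2.7734 0.9977; 0.9977 1.6066]  K=[0.7455 0.1340; -0.1044 0.6926]  nu=[-2.2684, -3.7525]  x^+=[-3.3714, -2.0380]  P^+=[0.4054 -0.1060; -0.1060 0.2568]
step 2: x^-=[-4.5606, -2.0694]  P^-=[0.9259 -0.0327; -0.0327 0.3715]  S=[1.4630 0.2228; 0.2228 0.7505]  K=[0.6108 0.1329; -0.0791 0.5059]  nu=[8.1862, 2.3220]  x^+=[0.7483, -1.5418]  P^+=[0.3306 -0.0790; -0.0790 0.1881]

P_post[1,0] = -0.0790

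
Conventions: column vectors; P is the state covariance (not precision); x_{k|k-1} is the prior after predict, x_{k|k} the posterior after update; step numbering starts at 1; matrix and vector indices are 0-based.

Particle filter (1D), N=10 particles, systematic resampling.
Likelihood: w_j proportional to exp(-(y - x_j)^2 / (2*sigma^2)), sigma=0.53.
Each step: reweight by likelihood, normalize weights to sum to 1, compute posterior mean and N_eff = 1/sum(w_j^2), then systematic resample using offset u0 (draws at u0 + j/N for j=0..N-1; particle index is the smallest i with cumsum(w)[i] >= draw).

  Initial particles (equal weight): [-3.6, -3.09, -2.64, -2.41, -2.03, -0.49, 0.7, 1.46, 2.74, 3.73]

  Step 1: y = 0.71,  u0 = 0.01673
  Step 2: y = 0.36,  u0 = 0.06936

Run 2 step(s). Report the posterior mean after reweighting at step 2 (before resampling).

post_mean = 0.6754

step 1: w=[0.0000, 0.0000, 0.0000, 0.0000, 0.0000, 0.0533, 0.6919, 0.2543, 0.0005, 0.0000]  mean=0.8307  Neff=1.8306  idx=[5, 6, 6, 6, 6, 6, 6, 6, 7, 7]
step 2: w=[0.0445, 0.1312, 0.1312, 0.1312, 0.1312, 0.1312, 0.1312, 0.1312, 0.0187, 0.0187]  mean=0.6754  Neff=8.1240  idx=[1, 1, 2, 3, 4, 5, 5, 6, 7, 8]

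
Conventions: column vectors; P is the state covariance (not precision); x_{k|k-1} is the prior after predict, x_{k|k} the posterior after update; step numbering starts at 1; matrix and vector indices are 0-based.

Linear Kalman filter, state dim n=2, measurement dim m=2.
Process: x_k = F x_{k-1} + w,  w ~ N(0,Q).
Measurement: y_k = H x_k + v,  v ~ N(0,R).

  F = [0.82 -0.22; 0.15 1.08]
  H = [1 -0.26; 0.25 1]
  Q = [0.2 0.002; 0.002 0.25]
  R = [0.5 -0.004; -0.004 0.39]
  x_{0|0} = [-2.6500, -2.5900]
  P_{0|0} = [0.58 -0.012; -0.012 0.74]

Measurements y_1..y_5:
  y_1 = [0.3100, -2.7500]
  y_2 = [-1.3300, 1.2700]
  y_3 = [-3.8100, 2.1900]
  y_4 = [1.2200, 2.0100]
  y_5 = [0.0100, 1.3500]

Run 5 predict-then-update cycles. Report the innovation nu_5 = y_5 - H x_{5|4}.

step 1: x^-=[-1.6032, -3.1947]  P^-=[0.6301 -0.1127; -0.1127 1.1223]  S=[1.2646 -0.2437; -0.2437 1.4953]  K=[0.5443 0.1187; -0.1847 0.7016]  nu=[1.0826, 0.8455]  x^+=[-0.9136, -2.8014]  P^+=[0.2659 -0.0224; -0.0224 0.2800]
step 2: x^-=[-0.1328, -3.1626]  P^-=[0.4004 -0.0509; -0.0509 0.5753]  S=[0.9657 -0.1010; -0.1010 0.9649]  K=[0.4384 0.0969; -0.1482 0.5675]  nu=[-2.0194, 4.4658]  x^+=[-0.5854, -0.3289]  P^+=[0.2143 -0.0175; -0.0175 0.2263]
step 3: x^-=[-0.4077, -0.4430]  P^-=[0.3614 -0.0404; -0.0404 0.5131]  S=[0.9170 -0.0848; -0.0848 0.9055]  K=[0.4142 0.0940; -0.1393 0.5425]  nu=[-3.5175, 2.7349]  x^+=[-1.6075, 1.5306]  P^+=[0.2026 -0.0157; -0.0157 0.2160]
step 4: x^-=[-1.6549, 1.4120]  P^-=[0.3524 -0.0378; -0.0378 0.5015]  S=[0.9059 -0.0816; -0.0816 0.8946]  K=[0.4082 0.0935; -0.1372 0.5375]  nu=[3.2420, 1.0118]  x^+=[-0.2368, 1.5110]  P^+=[0.1998 -0.0151; -0.0151 0.2139]
step 5: x^-=[-0.5266, 1.5963]  P^-=[0.3502 -0.0371; -0.0371 0.4991]  S=[0.9032 -0.0810; -0.0810 0.8925]  K=[0.4067 0.0934; -0.1367 0.5365]  nu=[0.9517, -0.1147]  x^+=[-0.1502, 1.4047]  P^+=[0.1991 -0.0150; -0.0150 0.2135]

innov = [0.9517, -0.1147]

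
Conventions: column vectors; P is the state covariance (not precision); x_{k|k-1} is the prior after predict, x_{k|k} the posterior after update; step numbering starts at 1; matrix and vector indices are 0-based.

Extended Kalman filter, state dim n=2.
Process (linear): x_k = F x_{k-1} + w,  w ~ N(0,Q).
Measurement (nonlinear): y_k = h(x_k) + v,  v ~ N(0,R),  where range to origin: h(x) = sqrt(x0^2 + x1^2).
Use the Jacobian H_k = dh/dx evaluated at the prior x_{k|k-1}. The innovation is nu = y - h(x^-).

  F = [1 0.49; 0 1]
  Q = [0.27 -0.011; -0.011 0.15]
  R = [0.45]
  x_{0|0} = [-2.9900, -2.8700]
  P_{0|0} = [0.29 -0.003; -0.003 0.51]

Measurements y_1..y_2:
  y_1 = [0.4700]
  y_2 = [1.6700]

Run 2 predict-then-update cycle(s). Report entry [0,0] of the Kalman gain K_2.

K[0,0] = -0.5499

step 1: x^-=[-4.3963, -2.8700]  P^-=[0.6795 0.2359; 0.2359 0.6600]  H_jac=[-0.8374 -0.5466]  S=[1.3396]  K=[-0.5210; -0.4168]  nu=[-4.7802]  x^+=[-1.9058, -0.8778]  P^+=[0.3159 -0.0550; -0.0550 0.4273]
step 2: x^-=[-2.3359, -0.8778]  P^-=[0.6346 0.1434; 0.1434 0.5773]  H_jac=[-0.9361 -0.3518]  S=[1.1719]  K=[-0.5499; -0.2878]  nu=[-0.8254]  x^+=[-1.8820, -0.6402]  P^+=[0.2802 -0.0421; -0.0421 0.4802]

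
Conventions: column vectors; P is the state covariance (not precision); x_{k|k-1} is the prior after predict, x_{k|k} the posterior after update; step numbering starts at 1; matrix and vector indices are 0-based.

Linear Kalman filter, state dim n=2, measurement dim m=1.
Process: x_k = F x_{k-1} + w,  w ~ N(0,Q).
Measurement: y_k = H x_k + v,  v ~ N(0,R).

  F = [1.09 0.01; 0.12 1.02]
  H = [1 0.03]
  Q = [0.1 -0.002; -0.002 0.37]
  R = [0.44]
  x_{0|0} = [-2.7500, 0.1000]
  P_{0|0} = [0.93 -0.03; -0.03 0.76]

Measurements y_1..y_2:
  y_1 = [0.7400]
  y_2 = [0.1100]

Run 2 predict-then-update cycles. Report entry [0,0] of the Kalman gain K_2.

step 1: x^-=[-2.9965, -0.2280]  P^-=[1.2044 0.0940; 0.0940 1.1668]  S=[1.6510]  K=[0.7312; 0.0781]  nu=[3.7433]  x^+=[-0.2595, 0.0645]  P^+=[0.3217 -0.0003; -0.0003 1.1567]
step 2: x^-=[-0.2822, 0.0346]  P^-=[0.4823 0.0515; 0.0515 1.5780]  S=[0.9269]  K=[0.5221; 0.1067]  nu=[0.3912]  x^+=[-0.0780, 0.0764]  P^+=[0.2297 -0.0001; -0.0001 1.5674]

K[0,0] = 0.5221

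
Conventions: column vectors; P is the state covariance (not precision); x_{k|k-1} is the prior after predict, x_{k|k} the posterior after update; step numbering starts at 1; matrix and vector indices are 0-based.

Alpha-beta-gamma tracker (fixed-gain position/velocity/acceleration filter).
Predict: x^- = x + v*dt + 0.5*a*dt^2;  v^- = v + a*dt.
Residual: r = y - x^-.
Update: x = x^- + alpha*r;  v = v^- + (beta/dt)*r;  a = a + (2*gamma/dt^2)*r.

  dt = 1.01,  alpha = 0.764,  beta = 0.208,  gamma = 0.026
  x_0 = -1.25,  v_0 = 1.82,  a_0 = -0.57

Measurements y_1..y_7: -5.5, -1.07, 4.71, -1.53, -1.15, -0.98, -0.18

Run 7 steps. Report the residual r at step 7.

step 1: x_pred=0.2975  r=-5.7975  x^+=-4.1318  v^+=0.0504  a^+=-0.8655
step 2: x_pred=-4.5224  r=3.4524  x^+=-1.8848  v^+=-0.1128  a^+=-0.6895
step 3: x_pred=-2.3504  r=7.0604  x^+=3.0437  v^+=0.6448  a^+=-0.3296
step 4: x_pred=3.5268  r=-5.0568  x^+=-0.3366  v^+=-0.7296  a^+=-0.5874
step 5: x_pred=-1.3731  r=0.2231  x^+=-1.2026  v^+=-1.2769  a^+=-0.5760
step 6: x_pred=-2.7861  r=1.8061  x^+=-1.4062  v^+=-1.4868  a^+=-0.4840
step 7: x_pred=-3.1547  r=2.9747  x^+=-0.8820  v^+=-1.3629  a^+=-0.3323

resid = 2.9747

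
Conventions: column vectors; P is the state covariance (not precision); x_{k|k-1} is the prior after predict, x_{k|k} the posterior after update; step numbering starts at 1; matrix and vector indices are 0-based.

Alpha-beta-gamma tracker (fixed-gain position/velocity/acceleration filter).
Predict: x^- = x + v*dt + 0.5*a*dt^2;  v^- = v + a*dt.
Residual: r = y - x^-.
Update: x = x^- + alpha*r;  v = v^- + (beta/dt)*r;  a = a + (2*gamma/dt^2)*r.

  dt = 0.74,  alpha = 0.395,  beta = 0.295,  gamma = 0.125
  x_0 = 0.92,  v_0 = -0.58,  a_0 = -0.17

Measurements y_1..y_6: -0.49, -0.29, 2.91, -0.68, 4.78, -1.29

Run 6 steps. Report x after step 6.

step 1: x_pred=0.4443  r=-0.9343  x^+=0.0752  v^+=-1.0782  a^+=-0.5965
step 2: x_pred=-0.8860  r=0.5960  x^+=-0.6506  v^+=-1.2821  a^+=-0.3244
step 3: x_pred=-1.6881  r=4.5981  x^+=0.1281  v^+=0.3109  a^+=1.7748
step 4: x_pred=0.8441  r=-1.5241  x^+=0.2421  v^+=1.0167  a^+=1.0790
step 5: x_pred=1.2898  r=3.4902  x^+=2.6685  v^+=3.2064  a^+=2.6724
step 6: x_pred=5.7729  r=-7.0629  x^+=2.9831  v^+=2.3684  a^+=-0.5521

x_post = 2.9831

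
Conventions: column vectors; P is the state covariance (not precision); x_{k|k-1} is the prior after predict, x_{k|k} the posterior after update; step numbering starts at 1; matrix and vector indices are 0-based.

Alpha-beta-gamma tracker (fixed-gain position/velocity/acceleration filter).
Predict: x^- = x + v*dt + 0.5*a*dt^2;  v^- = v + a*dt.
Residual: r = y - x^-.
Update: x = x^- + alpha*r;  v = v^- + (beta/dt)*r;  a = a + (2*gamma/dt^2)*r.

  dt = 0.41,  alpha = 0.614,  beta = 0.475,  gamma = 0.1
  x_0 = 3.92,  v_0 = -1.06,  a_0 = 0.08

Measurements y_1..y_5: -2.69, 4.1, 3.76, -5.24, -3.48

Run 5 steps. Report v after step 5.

v_post = -6.5291

step 1: x_pred=3.4921  r=-6.1821  x^+=-0.3037  v^+=-8.1894  a^+=-7.2753
step 2: x_pred=-4.2728  r=8.3728  x^+=0.8681  v^+=-1.4720  a^+=2.6865
step 3: x_pred=0.4903  r=3.2697  x^+=2.4979  v^+=3.4174  a^+=6.5766
step 4: x_pred=4.4518  r=-9.6918  x^+=-1.4990  v^+=-5.1145  a^+=-4.9544
step 5: x_pred=-4.0123  r=0.5323  x^+=-3.6855  v^+=-6.5291  a^+=-4.3211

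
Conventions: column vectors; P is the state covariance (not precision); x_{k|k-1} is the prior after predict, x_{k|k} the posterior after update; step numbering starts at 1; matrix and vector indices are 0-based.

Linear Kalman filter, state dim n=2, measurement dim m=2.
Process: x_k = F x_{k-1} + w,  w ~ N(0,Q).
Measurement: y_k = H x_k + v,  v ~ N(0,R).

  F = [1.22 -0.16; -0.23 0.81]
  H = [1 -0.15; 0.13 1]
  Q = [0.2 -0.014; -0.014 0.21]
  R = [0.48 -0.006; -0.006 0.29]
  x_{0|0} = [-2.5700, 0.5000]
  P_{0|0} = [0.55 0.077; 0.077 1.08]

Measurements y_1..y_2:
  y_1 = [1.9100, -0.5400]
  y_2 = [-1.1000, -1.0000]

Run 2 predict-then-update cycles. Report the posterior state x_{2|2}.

x_post = [-0.5190, -0.5803]

step 1: x^-=[-3.2154, 0.9961]  P^-=[1.0162 -0.2294; -0.2294 0.9190]  S=[1.5857 -0.2366; -0.2366 1.1665]  K=[0.6704 0.0526; -0.1215 0.7376]  nu=[5.2748, -1.1181]  x^+=[0.2620, -0.4695]  P^+=[0.3170 -0.0300; -0.0300 0.2185]
step 2: x^-=[0.3948, -0.4406]  P^-=[0.6891 -0.1620; -0.1620 0.3813]  S=[1.2263 -0.1324; -0.1324 0.6408]  K=[0.5826 0.0074; -0.1207 0.5372]  nu=[-1.5609, -0.6107]  x^+=[-0.5190, -0.5803]  P^+=[0.2740 -0.0370; -0.0370 0.1613]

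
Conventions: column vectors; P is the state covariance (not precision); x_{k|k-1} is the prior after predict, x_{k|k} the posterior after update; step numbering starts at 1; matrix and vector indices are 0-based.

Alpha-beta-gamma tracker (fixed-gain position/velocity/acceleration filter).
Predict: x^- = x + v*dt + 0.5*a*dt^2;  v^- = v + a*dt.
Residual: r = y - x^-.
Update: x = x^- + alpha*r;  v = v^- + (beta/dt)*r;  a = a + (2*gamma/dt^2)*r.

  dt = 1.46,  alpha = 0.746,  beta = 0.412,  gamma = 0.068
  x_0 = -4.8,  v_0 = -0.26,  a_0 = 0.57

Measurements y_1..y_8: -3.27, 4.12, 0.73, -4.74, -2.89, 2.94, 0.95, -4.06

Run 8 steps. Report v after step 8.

step 1: x_pred=-4.5721  r=1.3021  x^+=-3.6007  v^+=0.9396  a^+=0.6531
step 2: x_pred=-1.5328  r=5.6528  x^+=2.6842  v^+=3.4883  a^+=1.0137
step 3: x_pred=8.8576  r=-8.1276  x^+=2.7944  v^+=2.6748  a^+=0.4952
step 4: x_pred=7.2274  r=-11.9674  x^+=-1.7003  v^+=0.0207  a^+=-0.2684
step 5: x_pred=-1.9561  r=-0.9339  x^+=-2.6528  v^+=-0.6347  a^+=-0.3279
step 6: x_pred=-3.9289  r=6.8689  x^+=1.1953  v^+=0.8249  a^+=0.1103
step 7: x_pred=2.5172  r=-1.5672  x^+=1.3481  v^+=0.5437  a^+=0.0103
step 8: x_pred=2.1528  r=-6.2128  x^+=-2.4819  v^+=-1.1945  a^+=-0.3861

v_post = -1.1945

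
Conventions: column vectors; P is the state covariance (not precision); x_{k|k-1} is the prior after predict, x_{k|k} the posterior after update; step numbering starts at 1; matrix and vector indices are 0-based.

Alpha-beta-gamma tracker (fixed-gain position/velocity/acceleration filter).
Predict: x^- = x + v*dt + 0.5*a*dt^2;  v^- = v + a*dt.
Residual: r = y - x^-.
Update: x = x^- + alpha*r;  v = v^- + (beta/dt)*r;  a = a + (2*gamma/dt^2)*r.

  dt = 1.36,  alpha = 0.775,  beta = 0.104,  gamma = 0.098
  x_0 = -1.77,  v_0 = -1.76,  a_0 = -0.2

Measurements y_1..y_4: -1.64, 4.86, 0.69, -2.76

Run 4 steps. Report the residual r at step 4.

resid = -5.1952

step 1: x_pred=-4.3486  r=2.7086  x^+=-2.2494  v^+=-1.8249  a^+=0.0870
step 2: x_pred=-4.6508  r=9.5108  x^+=2.7201  v^+=-0.9792  a^+=1.0949
step 3: x_pred=2.4009  r=-1.7109  x^+=1.0749  v^+=0.3790  a^+=0.9136
step 4: x_pred=2.4352  r=-5.1952  x^+=-1.5911  v^+=1.2241  a^+=0.3630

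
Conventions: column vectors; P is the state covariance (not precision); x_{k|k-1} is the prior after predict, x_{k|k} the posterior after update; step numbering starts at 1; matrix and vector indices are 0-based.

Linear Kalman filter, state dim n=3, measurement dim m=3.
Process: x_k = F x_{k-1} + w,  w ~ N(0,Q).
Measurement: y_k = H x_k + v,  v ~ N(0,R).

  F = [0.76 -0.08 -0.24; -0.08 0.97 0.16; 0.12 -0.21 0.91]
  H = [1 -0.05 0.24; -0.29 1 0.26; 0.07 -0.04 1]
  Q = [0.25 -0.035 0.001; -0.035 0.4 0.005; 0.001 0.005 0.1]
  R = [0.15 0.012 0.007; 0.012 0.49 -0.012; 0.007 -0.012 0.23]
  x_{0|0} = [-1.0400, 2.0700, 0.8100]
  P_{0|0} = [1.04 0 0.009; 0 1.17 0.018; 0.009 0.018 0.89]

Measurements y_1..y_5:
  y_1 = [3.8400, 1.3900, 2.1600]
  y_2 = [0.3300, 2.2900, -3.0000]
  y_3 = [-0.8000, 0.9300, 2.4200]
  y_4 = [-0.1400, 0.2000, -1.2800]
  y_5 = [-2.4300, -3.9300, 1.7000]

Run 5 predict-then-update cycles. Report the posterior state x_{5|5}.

x_post = [-1.5842, -2.1327, 0.4014]

step 1: x^-=[-1.1504, 2.2207, 0.1776]  P^-=[0.9069 -0.2264 -0.0733; -0.2264 1.5356 -0.0989; -0.0733 -0.0989 0.8987]  S=[1.1023 -0.5377 0.2304; -0.5377 2.2536 0.0454; 0.2304 0.0454 1.1345]  K=[0.8424 -0.0211 -0.1710; 0.1012 0.7274 -0.2050; -0.0063 0.0518 0.7903]  nu=[5.0588, -1.2105, 2.1518]  x^+=[2.7691, 1.4109, 1.7836]  P^+=[0.1373 0.0522 -0.0407; 0.0522 0.3865 -0.0434; -0.0407 -0.0434 0.1822]
step 2: x^-=[1.5636, 1.4325, 1.6591]  P^-=[0.3491 -0.0366 -0.0546; -0.0366 0.7487 -0.0762; -0.0546 -0.0762 0.2750]  S=[0.4961 -0.1743 0.0495; -0.1743 1.2765 -0.0411; 0.0495 -0.0411 0.5065]  K=[0.6831 -0.0299 -0.1259; 0.0343 0.5785 -0.1710; -0.0153 0.0242 0.5448]  nu=[-1.5601, 0.8796, -4.7112]  x^+=[1.0648, 2.6936, -0.8624]  P^+=[0.1102 0.0349 -0.0301; 0.0349 0.3055 -0.0363; -0.0301 -0.0363 0.1256]
step 3: x^-=[0.8007, 2.3897, -1.2226]  P^-=[0.3282 -0.0396 -0.0363; -0.0396 0.6754 -0.0645; -0.0363 -0.0645 0.2246]  S=[0.4809 -0.1647 0.0539; -0.1647 1.2031 -0.0445; 0.0539 -0.0445 0.4575]  K=[0.6695 -0.0322 -0.1076; 0.0224 0.5543 -0.1548; -0.0047 0.0213 0.4935]  nu=[-1.1878, -0.9096, 3.6822]  x^+=[-0.3615, 1.2887, 0.5807]  P^+=[0.1071 0.0313 -0.0259; 0.0313 0.2913 -0.0326; -0.0259 -0.0326 0.1137]
step 4: x^-=[-0.5172, 1.3719, 0.2145]  P^-=[0.3247 -0.0408 -0.0309; -0.0408 0.6634 -0.0610; -0.0309 -0.0610 0.2138]  S=[0.4793 -0.1631 0.0563; -0.1631 1.1918 -0.0448; 0.0563 -0.0448 0.4472]  K=[0.6670 -0.0325 -0.1020; 0.0200 0.5504 -0.1494; -0.0005 0.0210 0.4808]  nu=[0.3943, -1.3777, -1.4034]  x^+=[-0.0663, 0.8313, -0.4895]  P^+=[0.1064 0.0305 -0.0246; 0.0305 0.2887 -0.0314; -0.0246 -0.0314 0.1108]
step 5: x^-=[0.0006, 0.7333, -0.6279]  P^-=[0.3237 -0.0412 -0.0294; -0.0412 0.6613 -0.0600; -0.0294 -0.0600 0.2111]  S=[0.4790 -0.1628 0.0571; -0.1628 1.1899 -0.0449; 0.0571 -0.0449 0.4447]  K=[0.6663 -0.0326 -0.1004; 0.0194 0.5498 -0.1479; 0.0008 0.0210 0.4775]  nu=[-2.2432, -4.4999, 2.3572]  x^+=[-1.5842, -2.1327, 0.4014]  P^+=[0.1062 0.0303 -0.0242; 0.0303 0.2883 -0.0311; -0.0242 -0.0311 0.1100]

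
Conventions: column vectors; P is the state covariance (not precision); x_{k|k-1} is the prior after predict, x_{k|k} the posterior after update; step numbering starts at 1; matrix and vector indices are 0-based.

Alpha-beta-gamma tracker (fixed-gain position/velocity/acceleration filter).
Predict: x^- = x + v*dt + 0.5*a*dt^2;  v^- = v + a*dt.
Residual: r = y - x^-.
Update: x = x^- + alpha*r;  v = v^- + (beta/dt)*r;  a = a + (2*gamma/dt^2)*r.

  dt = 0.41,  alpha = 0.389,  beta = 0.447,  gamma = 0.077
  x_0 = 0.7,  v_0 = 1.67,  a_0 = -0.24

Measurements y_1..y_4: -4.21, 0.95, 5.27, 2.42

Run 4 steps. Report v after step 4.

v_post = 7.0190

step 1: x_pred=1.3645  r=-5.5745  x^+=-0.8040  v^+=-4.5060  a^+=-5.3469
step 2: x_pred=-3.1008  r=4.0508  x^+=-1.5251  v^+=-2.2818  a^+=-1.6359
step 3: x_pred=-2.5981  r=7.8681  x^+=0.4626  v^+=5.6256  a^+=5.5723
step 4: x_pred=3.2374  r=-0.8174  x^+=2.9194  v^+=7.0190  a^+=4.8234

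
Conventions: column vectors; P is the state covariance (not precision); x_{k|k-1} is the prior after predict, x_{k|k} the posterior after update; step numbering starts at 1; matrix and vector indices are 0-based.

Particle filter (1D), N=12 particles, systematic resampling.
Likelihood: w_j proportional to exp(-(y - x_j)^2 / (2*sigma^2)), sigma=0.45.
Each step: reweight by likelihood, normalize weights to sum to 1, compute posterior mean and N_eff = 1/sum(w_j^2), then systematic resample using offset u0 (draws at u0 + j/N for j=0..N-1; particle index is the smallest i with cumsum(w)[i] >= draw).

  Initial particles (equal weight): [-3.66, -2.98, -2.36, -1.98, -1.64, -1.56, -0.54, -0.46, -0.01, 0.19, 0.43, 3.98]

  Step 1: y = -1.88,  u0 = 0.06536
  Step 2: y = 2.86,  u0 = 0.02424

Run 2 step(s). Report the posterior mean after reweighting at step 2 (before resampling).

post_mean = -1.5718

step 1: w=[0.0001, 0.0155, 0.1739, 0.2997, 0.2664, 0.2385, 0.0036, 0.0021, 0.0001, 0.0000, 0.0000, 0.0000]  mean=-1.8624  Neff=4.0290  idx=[2, 2, 3, 3, 3, 3, 4, 4, 4, 5, 5, 5]
step 2: w=[0.0000, 0.0000, 0.0000, 0.0000, 0.0000, 0.0000, 0.0488, 0.0488, 0.0488, 0.2845, 0.2845, 0.2845]  mean=-1.5718  Neff=4.0013  idx=[6, 8, 9, 9, 9, 10, 10, 10, 10, 11, 11, 11]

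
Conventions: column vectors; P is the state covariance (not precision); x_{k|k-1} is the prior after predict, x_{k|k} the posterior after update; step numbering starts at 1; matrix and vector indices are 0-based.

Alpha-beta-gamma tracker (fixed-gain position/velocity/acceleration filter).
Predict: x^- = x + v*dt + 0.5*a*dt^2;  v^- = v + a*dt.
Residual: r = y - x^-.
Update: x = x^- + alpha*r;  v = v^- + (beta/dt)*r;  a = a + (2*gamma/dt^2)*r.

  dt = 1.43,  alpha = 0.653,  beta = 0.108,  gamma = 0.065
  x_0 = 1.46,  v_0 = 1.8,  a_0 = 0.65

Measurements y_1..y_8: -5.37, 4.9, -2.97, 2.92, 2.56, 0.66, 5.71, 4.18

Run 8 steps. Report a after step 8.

step 1: x_pred=4.6986  r=-10.0686  x^+=-1.8762  v^+=1.9691  a^+=0.0099
step 2: x_pred=0.9497  r=3.9503  x^+=3.5293  v^+=2.2816  a^+=0.2610
step 3: x_pred=7.0588  r=-10.0288  x^+=0.5100  v^+=1.8975  a^+=-0.3765
step 4: x_pred=2.8384  r=0.0816  x^+=2.8917  v^+=1.3652  a^+=-0.3713
step 5: x_pred=4.4643  r=-1.9043  x^+=3.2208  v^+=0.6904  a^+=-0.4924
step 6: x_pred=3.7046  r=-3.0446  x^+=1.7165  v^+=-0.2437  a^+=-0.6859
step 7: x_pred=0.6667  r=5.0433  x^+=3.9600  v^+=-0.8437  a^+=-0.3653
step 8: x_pred=2.3800  r=1.8000  x^+=3.5554  v^+=-1.2301  a^+=-0.2509

a_post = -0.2509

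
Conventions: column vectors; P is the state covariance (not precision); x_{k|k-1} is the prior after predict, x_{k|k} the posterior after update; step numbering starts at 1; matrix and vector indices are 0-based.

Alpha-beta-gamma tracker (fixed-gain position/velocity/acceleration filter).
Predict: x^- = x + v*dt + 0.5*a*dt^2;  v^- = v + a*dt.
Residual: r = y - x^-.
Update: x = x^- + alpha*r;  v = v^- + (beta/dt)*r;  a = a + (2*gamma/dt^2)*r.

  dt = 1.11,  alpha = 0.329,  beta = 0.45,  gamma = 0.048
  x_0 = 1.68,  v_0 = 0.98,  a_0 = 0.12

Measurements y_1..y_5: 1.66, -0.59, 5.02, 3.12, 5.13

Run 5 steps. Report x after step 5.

step 1: x_pred=2.8417  r=-1.1817  x^+=2.4529  v^+=0.6341  a^+=0.0279
step 2: x_pred=3.1740  r=-3.7640  x^+=1.9357  v^+=-0.8608  a^+=-0.2654
step 3: x_pred=0.8167  r=4.2033  x^+=2.1996  v^+=0.5487  a^+=0.0622
step 4: x_pred=2.8469  r=0.2731  x^+=2.9367  v^+=0.7284  a^+=0.0834
step 5: x_pred=3.7967  r=1.3333  x^+=4.2353  v^+=1.3616  a^+=0.1873

x_post = 4.2353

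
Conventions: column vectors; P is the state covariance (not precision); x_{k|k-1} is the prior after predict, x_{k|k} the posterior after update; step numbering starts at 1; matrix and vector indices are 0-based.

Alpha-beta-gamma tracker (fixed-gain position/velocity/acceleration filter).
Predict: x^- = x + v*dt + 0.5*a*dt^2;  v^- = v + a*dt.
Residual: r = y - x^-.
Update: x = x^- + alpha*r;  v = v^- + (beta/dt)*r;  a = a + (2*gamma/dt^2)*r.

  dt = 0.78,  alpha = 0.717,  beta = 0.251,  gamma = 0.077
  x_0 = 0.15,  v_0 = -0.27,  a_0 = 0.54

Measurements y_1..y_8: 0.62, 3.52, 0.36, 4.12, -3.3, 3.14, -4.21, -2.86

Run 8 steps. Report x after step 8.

x_post = -3.4291

step 1: x_pred=0.1037  r=0.5163  x^+=0.4739  v^+=0.3174  a^+=0.6707
step 2: x_pred=0.9254  r=2.5946  x^+=2.7857  v^+=1.6754  a^+=1.3274
step 3: x_pred=4.4964  r=-4.1364  x^+=1.5306  v^+=1.3798  a^+=0.2804
step 4: x_pred=2.6921  r=1.4279  x^+=3.7159  v^+=2.0580  a^+=0.6419
step 5: x_pred=5.5164  r=-8.8164  x^+=-0.8050  v^+=-0.2784  a^+=-1.5898
step 6: x_pred=-1.5058  r=4.6458  x^+=1.8253  v^+=-0.0235  a^+=-0.4138
step 7: x_pred=1.6811  r=-5.8911  x^+=-2.5428  v^+=-2.2420  a^+=-1.9050
step 8: x_pred=-4.8711  r=2.0111  x^+=-3.4291  v^+=-3.0807  a^+=-1.3959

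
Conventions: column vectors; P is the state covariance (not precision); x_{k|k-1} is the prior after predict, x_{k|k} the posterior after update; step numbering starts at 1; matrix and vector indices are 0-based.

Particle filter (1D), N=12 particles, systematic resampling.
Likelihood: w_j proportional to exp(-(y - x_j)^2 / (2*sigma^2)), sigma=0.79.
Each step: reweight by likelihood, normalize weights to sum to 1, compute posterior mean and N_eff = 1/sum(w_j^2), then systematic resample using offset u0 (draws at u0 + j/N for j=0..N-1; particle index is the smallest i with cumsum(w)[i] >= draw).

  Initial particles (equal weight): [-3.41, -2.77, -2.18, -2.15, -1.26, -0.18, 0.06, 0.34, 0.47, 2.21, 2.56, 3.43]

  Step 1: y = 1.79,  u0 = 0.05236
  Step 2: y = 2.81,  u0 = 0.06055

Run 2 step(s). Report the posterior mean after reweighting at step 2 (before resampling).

step 1: w=[0.0000, 0.0000, 0.0000, 0.0000, 0.0003, 0.0205, 0.0418, 0.0853, 0.1138, 0.3991, 0.2859, 0.0533]  mean=1.8777  Neff=3.7557  idx=[6, 7, 8, 9, 9, 9, 9, 9, 10, 10, 10, 11]
step 2: w=[0.0003, 0.0010, 0.0017, 0.1019, 0.1019, 0.1019, 0.1019, 0.1019, 0.1293, 0.1293, 0.1293, 0.0999]  mean=2.4620  Neff=8.9298  idx=[3, 4, 5, 6, 6, 7, 8, 9, 9, 10, 10, 11]

post_mean = 2.4620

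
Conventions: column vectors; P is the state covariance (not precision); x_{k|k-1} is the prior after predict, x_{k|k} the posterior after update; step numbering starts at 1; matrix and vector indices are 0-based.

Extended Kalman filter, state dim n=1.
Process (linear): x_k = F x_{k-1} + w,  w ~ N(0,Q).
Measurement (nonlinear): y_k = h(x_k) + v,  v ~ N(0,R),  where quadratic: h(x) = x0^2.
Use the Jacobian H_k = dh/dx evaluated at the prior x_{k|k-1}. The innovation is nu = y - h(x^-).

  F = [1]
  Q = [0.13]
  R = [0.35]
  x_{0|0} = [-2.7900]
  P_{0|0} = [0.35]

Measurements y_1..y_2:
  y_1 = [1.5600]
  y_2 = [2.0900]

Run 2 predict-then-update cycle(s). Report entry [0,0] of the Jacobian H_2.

step 1: x^-=[-2.7900]  P^-=[0.4800]  H_jac=[-5.5800]  S=[15.2955]  K=[-0.1751]  nu=[-6.2241]  x^+=[-1.7001]  P^+=[0.0110]
step 2: x^-=[-1.7001]  P^-=[0.1410]  H_jac=[-3.4002]  S=[1.9800]  K=[-0.2421]  nu=[-0.8003]  x^+=[-1.5063]  P^+=[0.0249]

H_jac[0,0] = -3.4002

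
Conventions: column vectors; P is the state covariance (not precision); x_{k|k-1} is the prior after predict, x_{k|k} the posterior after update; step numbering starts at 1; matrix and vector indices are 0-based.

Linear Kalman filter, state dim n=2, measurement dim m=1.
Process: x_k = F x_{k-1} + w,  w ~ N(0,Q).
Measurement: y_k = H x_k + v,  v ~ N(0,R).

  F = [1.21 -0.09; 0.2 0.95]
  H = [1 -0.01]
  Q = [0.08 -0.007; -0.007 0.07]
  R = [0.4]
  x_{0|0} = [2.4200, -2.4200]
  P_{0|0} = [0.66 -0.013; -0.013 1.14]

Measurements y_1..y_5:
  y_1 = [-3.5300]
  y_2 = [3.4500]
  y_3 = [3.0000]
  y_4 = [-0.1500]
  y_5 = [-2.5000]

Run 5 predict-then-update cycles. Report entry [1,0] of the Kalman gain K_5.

K[1,0] = -0.1146

step 1: x^-=[3.1460, -1.8150]  P^-=[1.0584 0.0405; 0.0405 1.1203]  S=[1.4577]  K=[0.7258; 0.0201]  nu=[-6.6941]  x^+=[-1.7126, -1.9497]  P^+=[0.2905 0.0192; 0.0192 1.1197]
step 2: x^-=[-1.8967, -2.1948]  P^-=[0.5102 -0.0107; -0.0107 1.0995]  S=[0.9105]  K=[0.5605; -0.0238]  nu=[5.3248]  x^+=[1.0876, -2.3214]  P^+=[0.2242 0.0015; 0.0015 1.0990]
step 3: x^-=[1.5249, -1.9878]  P^-=[0.4168 -0.0450; -0.0450 1.0713]  S=[0.8178]  K=[0.5102; -0.0682]  nu=[1.4552]  x^+=[2.2674, -2.0870]  P^+=[0.2039 -0.0166; -0.0166 1.0675]
step 4: x^-=[2.9314, -1.5291]  P^-=[0.3908 -0.0677; -0.0677 1.0353]  S=[0.7923]  K=[0.4941; -0.0985]  nu=[-3.0967]  x^+=[1.4012, -1.2241]  P^+=[0.1974 -0.0291; -0.0291 1.0276]
step 5: x^-=[1.8056, -0.8826]  P^-=[0.3836 -0.0801; -0.0801 0.9943]  S=[0.7853]  K=[0.4895; -0.1146]  nu=[-4.3144]  x^+=[-0.3064, -0.3882]  P^+=[0.1954 -0.0360; -0.0360 0.9839]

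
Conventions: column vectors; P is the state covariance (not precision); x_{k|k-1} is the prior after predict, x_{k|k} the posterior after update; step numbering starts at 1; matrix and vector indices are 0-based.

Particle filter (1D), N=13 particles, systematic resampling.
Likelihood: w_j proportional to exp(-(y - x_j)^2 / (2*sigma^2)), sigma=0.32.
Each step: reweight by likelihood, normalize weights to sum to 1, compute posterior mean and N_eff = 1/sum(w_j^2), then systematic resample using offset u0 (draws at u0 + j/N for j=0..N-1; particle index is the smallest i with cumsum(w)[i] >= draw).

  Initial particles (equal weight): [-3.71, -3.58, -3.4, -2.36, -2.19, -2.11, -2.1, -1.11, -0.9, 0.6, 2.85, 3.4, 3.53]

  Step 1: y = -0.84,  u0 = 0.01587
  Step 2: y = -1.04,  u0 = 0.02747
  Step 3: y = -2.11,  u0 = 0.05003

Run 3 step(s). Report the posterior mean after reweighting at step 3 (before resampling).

step 1: w=[0.0000, 0.0000, 0.0000, 0.0000, 0.0001, 0.0002, 0.0003, 0.4160, 0.5835, 0.0000, 0.0000, 0.0000, 0.0000]  mean=-0.9880  Neff=1.9477  idx=[7, 7, 7, 7, 7, 7, 8, 8, 8, 8, 8, 8, 8]
step 2: w=[0.0799, 0.0799, 0.0799, 0.0799, 0.0799, 0.0799, 0.0744, 0.0744, 0.0744, 0.0744, 0.0744, 0.0744, 0.0744]  mean=-1.0007  Neff=12.9833  idx=[0, 1, 2, 3, 4, 5, 6, 7, 8, 9, 10, 11, 12]
step 3: w=[0.1487, 0.1487, 0.1487, 0.1487, 0.1487, 0.1487, 0.0154, 0.0154, 0.0154, 0.0154, 0.0154, 0.0154, 0.0154]  mean=-1.0873  Neff=7.4464  idx=[0, 0, 1, 1, 2, 2, 3, 3, 4, 4, 5, 6, 11]

post_mean = -1.0873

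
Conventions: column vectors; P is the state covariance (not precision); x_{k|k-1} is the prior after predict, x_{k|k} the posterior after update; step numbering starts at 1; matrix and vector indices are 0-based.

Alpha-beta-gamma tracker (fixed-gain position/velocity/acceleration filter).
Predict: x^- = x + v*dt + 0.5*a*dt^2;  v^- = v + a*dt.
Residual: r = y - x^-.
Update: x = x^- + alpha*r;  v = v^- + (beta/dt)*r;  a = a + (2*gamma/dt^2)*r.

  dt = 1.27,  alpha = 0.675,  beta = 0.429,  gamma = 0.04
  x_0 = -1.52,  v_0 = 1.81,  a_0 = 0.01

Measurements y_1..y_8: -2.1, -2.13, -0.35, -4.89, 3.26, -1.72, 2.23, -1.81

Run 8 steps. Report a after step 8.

a_post = -0.1682

step 1: x_pred=0.7868  r=-2.8868  x^+=-1.1618  v^+=0.8476  a^+=-0.1332
step 2: x_pred=-0.1928  r=-1.9372  x^+=-1.5004  v^+=0.0240  a^+=-0.2293
step 3: x_pred=-1.6548  r=1.3048  x^+=-0.7740  v^+=0.1736  a^+=-0.1646
step 4: x_pred=-0.6863  r=-4.2037  x^+=-3.5238  v^+=-1.4554  a^+=-0.3731
step 5: x_pred=-5.6730  r=8.9330  x^+=0.3568  v^+=1.0884  a^+=0.0700
step 6: x_pred=1.7955  r=-3.5155  x^+=-0.5775  v^+=-0.0102  a^+=-0.1044
step 7: x_pred=-0.6746  r=2.9046  x^+=1.2860  v^+=0.8384  a^+=0.0397
step 8: x_pred=2.3828  r=-4.1928  x^+=-0.4473  v^+=-0.5275  a^+=-0.1682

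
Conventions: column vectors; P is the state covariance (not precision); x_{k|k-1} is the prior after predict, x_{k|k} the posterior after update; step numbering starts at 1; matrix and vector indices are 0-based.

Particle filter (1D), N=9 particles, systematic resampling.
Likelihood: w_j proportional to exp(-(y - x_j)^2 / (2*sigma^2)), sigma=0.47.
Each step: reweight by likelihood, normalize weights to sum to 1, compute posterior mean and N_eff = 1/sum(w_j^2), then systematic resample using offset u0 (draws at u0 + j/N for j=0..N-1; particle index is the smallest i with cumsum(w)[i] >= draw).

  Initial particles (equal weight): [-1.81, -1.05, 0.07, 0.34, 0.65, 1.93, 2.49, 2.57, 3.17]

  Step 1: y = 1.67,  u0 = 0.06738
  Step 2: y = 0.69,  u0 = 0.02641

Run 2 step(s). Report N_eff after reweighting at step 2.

step 1: w=[0.0000, 0.0000, 0.0022, 0.0134, 0.0699, 0.6316, 0.1607, 0.1177, 0.0045]  mean=1.9860  Neff=2.2538  idx=[4, 5, 5, 5, 5, 5, 6, 6, 7]
step 2: w=[0.8649, 0.0267, 0.0267, 0.0267, 0.0267, 0.0267, 0.0006, 0.0006, 0.0003]  mean=0.8237  Neff=1.3304  idx=[0, 0, 0, 0, 0, 0, 0, 0, 2]

N_eff = 1.3304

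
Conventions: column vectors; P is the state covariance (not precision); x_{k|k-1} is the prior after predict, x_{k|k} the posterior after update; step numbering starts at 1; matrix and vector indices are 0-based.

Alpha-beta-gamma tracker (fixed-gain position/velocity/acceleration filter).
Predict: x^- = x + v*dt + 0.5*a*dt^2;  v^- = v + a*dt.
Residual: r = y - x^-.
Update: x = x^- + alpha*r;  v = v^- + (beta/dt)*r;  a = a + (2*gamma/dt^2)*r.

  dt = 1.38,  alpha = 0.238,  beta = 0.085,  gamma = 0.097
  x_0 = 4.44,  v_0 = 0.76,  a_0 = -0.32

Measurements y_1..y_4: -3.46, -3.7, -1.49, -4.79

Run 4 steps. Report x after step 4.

x_post = -9.6416

step 1: x_pred=5.1841  r=-8.6441  x^+=3.1268  v^+=-0.2140  a^+=-1.2006
step 2: x_pred=1.6883  r=-5.3883  x^+=0.4059  v^+=-2.2027  a^+=-1.7495
step 3: x_pred=-4.2997  r=2.8097  x^+=-3.6310  v^+=-4.4439  a^+=-1.4632
step 4: x_pred=-11.1569  r=6.3669  x^+=-9.6416  v^+=-6.0710  a^+=-0.8147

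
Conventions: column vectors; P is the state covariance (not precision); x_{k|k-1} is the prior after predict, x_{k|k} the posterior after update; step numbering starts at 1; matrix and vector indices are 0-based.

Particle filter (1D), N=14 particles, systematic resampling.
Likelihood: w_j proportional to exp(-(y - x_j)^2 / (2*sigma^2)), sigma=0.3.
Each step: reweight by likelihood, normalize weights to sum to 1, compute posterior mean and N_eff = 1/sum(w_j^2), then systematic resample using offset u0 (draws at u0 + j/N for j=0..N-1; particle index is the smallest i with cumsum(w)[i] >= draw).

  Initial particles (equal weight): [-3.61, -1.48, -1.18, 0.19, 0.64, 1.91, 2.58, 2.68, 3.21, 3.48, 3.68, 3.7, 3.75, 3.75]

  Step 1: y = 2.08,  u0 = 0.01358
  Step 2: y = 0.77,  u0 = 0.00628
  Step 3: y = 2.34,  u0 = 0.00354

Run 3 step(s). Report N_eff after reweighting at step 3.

N_eff = 14.0000

step 1: w=[0.0000, 0.0000, 0.0000, 0.0000, 0.0000, 0.6884, 0.2015, 0.1094, 0.0007, 0.0000, 0.0000, 0.0000, 0.0000, 0.0000]  mean=2.1301  Neff=1.8995  idx=[5, 5, 5, 5, 5, 5, 5, 5, 5, 5, 6, 6, 6, 7]
step 2: w=[0.1000, 0.1000, 0.1000, 0.1000, 0.1000, 0.1000, 0.1000, 0.1000, 0.1000, 0.1000, 0.0000, 0.0000, 0.0000, 0.0000]  mean=1.9100  Neff=10.0001  idx=[0, 0, 1, 2, 2, 3, 4, 5, 5, 6, 7, 7, 8, 9]
step 3: w=[0.0714, 0.0714, 0.0714, 0.0714, 0.0714, 0.0714, 0.0714, 0.0714, 0.0714, 0.0714, 0.0714, 0.0714, 0.0714, 0.0714]  mean=1.9100  Neff=14.0000  idx=[0, 1, 2, 3, 4, 5, 6, 7, 8, 9, 10, 11, 12, 13]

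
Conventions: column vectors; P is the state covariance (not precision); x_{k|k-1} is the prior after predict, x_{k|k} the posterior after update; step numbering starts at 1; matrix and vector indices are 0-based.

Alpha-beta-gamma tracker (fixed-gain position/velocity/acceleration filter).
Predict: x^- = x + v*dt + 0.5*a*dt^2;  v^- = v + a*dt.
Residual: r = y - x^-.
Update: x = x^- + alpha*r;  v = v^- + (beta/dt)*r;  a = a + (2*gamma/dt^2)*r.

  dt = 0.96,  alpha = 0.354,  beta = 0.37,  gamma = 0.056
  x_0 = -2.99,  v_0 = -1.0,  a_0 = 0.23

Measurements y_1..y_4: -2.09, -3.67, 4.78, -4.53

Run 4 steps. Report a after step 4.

a_post = 0.3274

step 1: x_pred=-3.8440  r=1.7540  x^+=-3.2231  v^+=-0.1032  a^+=0.4432
step 2: x_pred=-3.1179  r=-0.5521  x^+=-3.3134  v^+=0.1095  a^+=0.3761
step 3: x_pred=-3.0350  r=7.8150  x^+=-0.2685  v^+=3.4825  a^+=1.3258
step 4: x_pred=3.6857  r=-8.2157  x^+=0.7773  v^+=1.5888  a^+=0.3274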